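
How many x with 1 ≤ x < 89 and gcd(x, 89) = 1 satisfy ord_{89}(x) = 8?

4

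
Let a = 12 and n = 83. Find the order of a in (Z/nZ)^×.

By Lagrange's theorem, ord_83(12) divides φ(83) = 83 − 1 = 82 = 2 · 41.
Divisors of 82: 1, 2, 41, 82.
Check 12^d mod 83 for each divisor in increasing order:
12^1 ≡ 12
12^2 ≡ 61
12^41 ≡ 1
Hence ord(12) = 41.

41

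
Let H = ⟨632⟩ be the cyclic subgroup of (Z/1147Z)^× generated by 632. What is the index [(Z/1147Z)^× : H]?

12

ord(632) | φ(1147) = φ(31·37) = (31−1)·(37−1) = 30·36 = 1080 = 2^3 · 3^3 · 5.
Divisors of 1080: 1, 2, 3, 4, 5, 6, 8, 9, 10, 12, 15, 18, 20, 24, 27, 30, 36, 40, 45, 54, 60, 72, 90, 108, 120, 135, 180, 216, 270, 360, 540, 1080.
Check 632^d mod 1147 for each divisor in increasing order:
632^1 ≡ 632
632^2 ≡ 268
632^3 ≡ 767
632^4 ≡ 710
632^5 ≡ 243
632^6 ≡ 1025
632^8 ≡ 567
632^9 ≡ 480
632^10 ≡ 552
632^12 ≡ 1120
632^15 ≡ 1084
632^18 ≡ 1000
632^20 ≡ 749
632^24 ≡ 729
632^27 ≡ 554
632^30 ≡ 528
632^36 ≡ 963
632^40 ≡ 118
632^45 ≡ 1146
632^54 ≡ 667
632^60 ≡ 63
632^72 ≡ 593
632^90 ≡ 1
Thus |⟨632⟩| = ord(632) = 90.
Index = |(Z/1147Z)^×| / |⟨632⟩| = 1080 / 90 = 12.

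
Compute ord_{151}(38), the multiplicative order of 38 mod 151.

15

By Lagrange's theorem, ord_151(38) divides φ(151) = 151 − 1 = 150 = 2 · 3 · 5^2.
Divisors of 150: 1, 2, 3, 5, 6, 10, 15, 25, 30, 50, 75, 150.
Compute 38^d (mod 151) for the divisors d until we hit 1:
38^1 ≡ 38 (mod 151)
38^2 ≡ 85 (mod 151)
38^3 ≡ 59 (mod 151)
38^5 ≡ 32 (mod 151)
38^6 ≡ 8 (mod 151)
38^10 ≡ 118 (mod 151)
38^15 ≡ 1 (mod 151) ✓
Hence ord(38) = 15.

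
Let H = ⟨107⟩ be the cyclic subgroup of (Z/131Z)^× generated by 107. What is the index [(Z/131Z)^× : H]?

Since 107 ∈ (Z/131Z)^×, its order divides φ(131) = 131 − 1 = 130 = 2 · 5 · 13.
Divisors of 130: 1, 2, 5, 10, 13, 26, 65, 130.
Evaluate successive powers at the divisors of 130:
107^1 ≡ 107 (mod 131)
107^2 ≡ 52 (mod 131)
107^5 ≡ 80 (mod 131)
107^10 ≡ 112 (mod 131)
107^13 ≡ 1 (mod 131) ✓
So ord_131(107) = 13, hence |⟨107⟩| = 13.
Index = |(Z/131Z)^×| / |⟨107⟩| = 130 / 13 = 10.

10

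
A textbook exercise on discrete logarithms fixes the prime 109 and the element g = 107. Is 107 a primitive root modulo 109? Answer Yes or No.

φ(109) = 109 − 1 = 108 = 2^2 · 3^3.
107 is a primitive root mod 109 iff 107^(φ(109)/q) ≢ 1 for every prime q | φ(109), i.e. q ∈ {2, 3}.
107^54 ≡ 108 (mod 109)  [q = 2: ≢ 1 ✓]
107^36 ≡ 1 (mod 109)  [q = 3: ≡ 1 ✗]
The check at q = 3 fails, so 107 generates a proper subgroup.

No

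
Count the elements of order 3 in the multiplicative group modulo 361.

2

φ(361) = φ(19^2) = 19·(19−1) = 342 = 2 · 3^2 · 19.
(Z/361Z)^× is cyclic (|G| = 342); a cyclic group of order m has exactly φ(d) elements of each order d | m, and none otherwise.
3 | 342, and φ(3) = 3 − 1 = 2.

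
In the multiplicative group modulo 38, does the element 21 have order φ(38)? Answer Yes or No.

Yes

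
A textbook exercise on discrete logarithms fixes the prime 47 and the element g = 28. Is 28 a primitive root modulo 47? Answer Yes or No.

No

φ(47) = 47 − 1 = 46 = 2 · 23.
An element g generates (Z/47Z)^× iff g^(46/q) ≢ 1 (mod 47) for each prime q ∈ {2, 23}.
28^23 ≡ 1 (mod 47)  [q = 2: ≡ 1 ✗]
28^2 ≡ 32 (mod 47)  [q = 23: ≢ 1 ✓]
The check at q = 2 fails, so 28 generates a proper subgroup.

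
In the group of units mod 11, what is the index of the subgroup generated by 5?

2

The order of 5 must divide φ(11) = 11 − 1 = 10 = 2 · 5.
Divisors of 10: 1, 2, 5, 10.
Compute 5^d (mod 11) for the divisors d until we hit 1:
5^1 ≡ 5 (mod 11)
5^2 ≡ 3 (mod 11)
5^5 ≡ 1 (mod 11) ✓
Thus |⟨5⟩| = ord(5) = 5.
The index is φ(11) / ord(5) = 10 / 5 = 2.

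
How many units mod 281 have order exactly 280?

96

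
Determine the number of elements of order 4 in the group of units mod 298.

2

φ(298) = φ(2)·φ(149) = 1·148 = 148 = 2^2 · 37.
(Z/298Z)^× is cyclic (|G| = 148); a cyclic group of order m has exactly φ(d) elements of each order d | m, and none otherwise.
4 = 2^2 divides 148, and φ(4) = 2.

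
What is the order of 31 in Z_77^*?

By Lagrange's theorem, ord_77(31) divides φ(77) = φ(7·11) = (7−1)·(11−1) = 6·10 = 60 = 2^2 · 3 · 5.
Divisors of 60: 1, 2, 3, 4, 5, 6, 10, 12, 15, 20, 30, 60.
Compute 31^d (mod 77) for the divisors d until we hit 1:
31^1 ≡ 31 (mod 77)
31^2 ≡ 37 (mod 77)
31^3 ≡ 69 (mod 77)
31^4 ≡ 60 (mod 77)
31^5 ≡ 12 (mod 77)
31^6 ≡ 64 (mod 77)
31^10 ≡ 67 (mod 77)
31^12 ≡ 15 (mod 77)
31^15 ≡ 34 (mod 77)
31^20 ≡ 23 (mod 77)
31^30 ≡ 1 (mod 77) ✓
Hence ord(31) = 30.

30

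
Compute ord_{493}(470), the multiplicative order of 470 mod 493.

112

Since 470 ∈ (Z/493Z)^×, its order divides φ(493) = φ(17·29) = (17−1)·(29−1) = 16·28 = 448 = 2^6 · 7.
Divisors of 448: 1, 2, 4, 7, 8, 14, 16, 28, 32, 56, 64, 112, 224, 448.
Check 470^d mod 493 for each divisor in increasing order:
470^1 ≡ 470 (mod 493)
470^2 ≡ 36 (mod 493)
470^4 ≡ 310 (mod 493)
470^7 ≡ 173 (mod 493)
470^8 ≡ 458 (mod 493)
470^14 ≡ 349 (mod 493)
470^16 ≡ 239 (mod 493)
470^28 ≡ 30 (mod 493)
470^32 ≡ 426 (mod 493)
470^56 ≡ 407 (mod 493)
470^64 ≡ 52 (mod 493)
470^112 ≡ 1 (mod 493) ✓
So ord_493(470) = 112.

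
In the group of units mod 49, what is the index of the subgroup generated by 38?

Since 38 ∈ (Z/49Z)^×, its order divides φ(49) = φ(7^2) = 7·(7−1) = 42 = 2 · 3 · 7.
Divisors of 42: 1, 2, 3, 6, 7, 14, 21, 42.
Compute 38^d (mod 49) for the divisors d until we hit 1:
38^1 ≡ 38 (mod 49)
38^2 ≡ 23 (mod 49)
38^3 ≡ 41 (mod 49)
38^6 ≡ 15 (mod 49)
38^7 ≡ 31 (mod 49)
38^14 ≡ 30 (mod 49)
38^21 ≡ 48 (mod 49)
38^42 ≡ 1 (mod 49) ✓
The order of 38 is 42, so the subgroup it generates has 42 elements.
Index = |(Z/49Z)^×| / |⟨38⟩| = 42 / 42 = 1.

1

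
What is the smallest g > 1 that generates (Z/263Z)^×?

5

φ(263) = 263 − 1 = 262 = 2 · 131.
g is a primitive root iff g^(262/q) ≢ 1 (mod 263) for each prime q ∈ {2, 131}.
g = 2: 2^131 ≡ 1 — hits 1, so not a primitive root.
g = 3: 3^131 ≡ 1 — hits 1, so not a primitive root.
g = 4: 4^131 ≡ 1 — hits 1, so not a primitive root.
g = 5: 5^131 ≡ 262; 5^2 ≡ 25 — none is 1, so 5 is a primitive root.
So 5 is the smallest generator of (Z/263Z)^×.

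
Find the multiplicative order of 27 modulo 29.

The order of 27 must divide φ(29) = 29 − 1 = 28 = 2^2 · 7.
Divisors of 28: 1, 2, 4, 7, 14, 28.
Test each divisor d:
27^1 ≡ 27 (mod 29)
27^2 ≡ 4 (mod 29)
27^4 ≡ 16 (mod 29)
27^7 ≡ 17 (mod 29)
27^14 ≡ 28 (mod 29)
27^28 ≡ 1 (mod 29) ✓
Hence ord(27) = 28.

28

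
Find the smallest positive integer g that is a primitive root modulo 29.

φ(29) = 29 − 1 = 28 = 2^2 · 7.
Test candidates g = 2, 3, … against the prime factors q ∈ {2, 7} of φ(29): g is a generator iff g^(28/q) ≢ 1 for every such q.
g = 2: 2^14 ≡ 28; 2^4 ≡ 16 — none is 1, so 2 is a primitive root.
So 2 is the smallest generator of (Z/29Z)^×.

2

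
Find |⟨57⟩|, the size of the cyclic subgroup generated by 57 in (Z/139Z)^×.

23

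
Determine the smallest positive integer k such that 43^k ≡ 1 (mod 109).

By Lagrange's theorem, ord_109(43) divides φ(109) = 109 − 1 = 108 = 2^2 · 3^3.
Divisors of 108: 1, 2, 3, 4, 6, 9, 12, 18, 27, 36, 54, 108.
Check 43^d mod 109 for each divisor in increasing order:
43^1 ≡ 43 (mod 109)
43^2 ≡ 105 (mod 109)
43^3 ≡ 46 (mod 109)
43^4 ≡ 16 (mod 109)
43^6 ≡ 45 (mod 109)
43^9 ≡ 108 (mod 109)
43^12 ≡ 63 (mod 109)
43^18 ≡ 1 (mod 109) ✓
Therefore the multiplicative order of 43 modulo 109 is 18.

18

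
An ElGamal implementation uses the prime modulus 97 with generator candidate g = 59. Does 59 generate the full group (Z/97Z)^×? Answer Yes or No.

Yes

φ(97) = 97 − 1 = 96 = 2^5 · 3.
It suffices to check that the order of 59 is not a proper divisor of 96: compute 59^(96/q) for q ∈ {2, 3}.
59^48 ≡ 96 (mod 97)  [q = 2: ≢ 1 ✓]
59^32 ≡ 35 (mod 97)  [q = 3: ≢ 1 ✓]
All checks pass, so 59 has order 96 and is a primitive root modulo 97.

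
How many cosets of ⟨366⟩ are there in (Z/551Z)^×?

Since 366 ∈ (Z/551Z)^×, its order divides φ(551) = φ(19·29) = (19−1)·(29−1) = 18·28 = 504 = 2^3 · 3^2 · 7.
Divisors of 504: 1, 2, 3, 4, 6, 7, 8, 9, 12, 14, 18, 21, 24, 28, 36, 42, 56, 63, 72, 84, 126, 168, 252, 504.
Evaluate successive powers at the divisors of 504:
366^1 ≡ 366 (mod 551)
366^2 ≡ 63 (mod 551)
366^3 ≡ 467 (mod 551)
366^4 ≡ 112 (mod 551)
366^6 ≡ 444 (mod 551)
366^7 ≡ 510 (mod 551)
366^8 ≡ 422 (mod 551)
366^9 ≡ 172 (mod 551)
366^12 ≡ 429 (mod 551)
366^14 ≡ 28 (mod 551)
366^18 ≡ 381 (mod 551)
366^21 ≡ 505 (mod 551)
366^24 ≡ 7 (mod 551)
366^28 ≡ 233 (mod 551)
366^36 ≡ 248 (mod 551)
366^42 ≡ 463 (mod 551)
366^56 ≡ 291 (mod 551)
366^63 ≡ 191 (mod 551)
366^72 ≡ 343 (mod 551)
366^84 ≡ 30 (mod 551)
366^126 ≡ 115 (mod 551)
366^168 ≡ 349 (mod 551)
366^252 ≡ 1 (mod 551) ✓
The order of 366 is 252, so the subgroup it generates has 252 elements.
[(Z/551Z)^× : ⟨366⟩] = 504/252 = 2.

2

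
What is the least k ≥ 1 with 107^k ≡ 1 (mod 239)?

34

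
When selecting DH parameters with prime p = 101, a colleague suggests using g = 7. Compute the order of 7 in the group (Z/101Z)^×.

By Lagrange's theorem, ord_101(7) divides φ(101) = 101 − 1 = 100 = 2^2 · 5^2.
Divisors of 100: 1, 2, 4, 5, 10, 20, 25, 50, 100.
Compute 7^d (mod 101) for the divisors d until we hit 1:
7^1 ≡ 7
7^2 ≡ 49
7^4 ≡ 78
7^5 ≡ 41
7^10 ≡ 65
7^20 ≡ 84
7^25 ≡ 10
7^50 ≡ 100
7^100 ≡ 1
Hence ord(7) = 100.

100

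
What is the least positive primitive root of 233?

3

φ(233) = 233 − 1 = 232 = 2^3 · 29.
Test candidates g = 2, 3, … against the prime factors q ∈ {2, 29} of φ(233): g is a generator iff g^(232/q) ≢ 1 for every such q.
g = 2: 2^116 ≡ 1 — hits 1, so not a primitive root.
g = 3: 3^116 ≡ 232; 3^8 ≡ 37 — none is 1, so 3 is a primitive root.
Hence the least primitive root of 233 is 3.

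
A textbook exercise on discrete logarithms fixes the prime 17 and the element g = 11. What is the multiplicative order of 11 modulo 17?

16

The order of 11 must divide φ(17) = 17 − 1 = 16 = 2^4.
Divisors of 16: 1, 2, 4, 8, 16.
Test each divisor d:
11^1 ≡ 11 (mod 17)
11^2 ≡ 2 (mod 17)
11^4 ≡ 4 (mod 17)
11^8 ≡ 16 (mod 17)
11^16 ≡ 1 (mod 17) ✓
So ord_17(11) = 16.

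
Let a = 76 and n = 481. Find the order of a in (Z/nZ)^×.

36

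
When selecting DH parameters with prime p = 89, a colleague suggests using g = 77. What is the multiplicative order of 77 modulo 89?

8

Since 77 ∈ (Z/89Z)^×, its order divides φ(89) = 89 − 1 = 88 = 2^3 · 11.
Divisors of 88: 1, 2, 4, 8, 11, 22, 44, 88.
Evaluate successive powers at the divisors of 88:
77^1 ≡ 77 (mod 89)
77^2 ≡ 55 (mod 89)
77^4 ≡ 88 (mod 89)
77^8 ≡ 1 (mod 89) ✓
So ord_89(77) = 8.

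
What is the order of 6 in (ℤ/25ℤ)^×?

5

ord(6) | φ(25) = φ(5^2) = 5·(5−1) = 20 = 2^2 · 5.
Divisors of 20: 1, 2, 4, 5, 10, 20.
Evaluate successive powers at the divisors of 20:
6^1 ≡ 6 (mod 25)
6^2 ≡ 11 (mod 25)
6^4 ≡ 21 (mod 25)
6^5 ≡ 1 (mod 25) ✓
So ord_25(6) = 5.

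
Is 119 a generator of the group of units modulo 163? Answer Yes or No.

No

φ(163) = 163 − 1 = 162 = 2 · 3^4.
119 is a primitive root mod 163 iff 119^(φ(163)/q) ≢ 1 for every prime q | φ(163), i.e. q ∈ {2, 3}.
119^81 ≡ 1 (mod 163)  [q = 2: ≡ 1 ✗]
119^54 ≡ 104 (mod 163)  [q = 3: ≢ 1 ✓]
The check at q = 2 fails, so 119 generates a proper subgroup.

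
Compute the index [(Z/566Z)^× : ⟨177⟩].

3

Since 177 ∈ (Z/566Z)^×, its order divides φ(566) = φ(2)·φ(283) = 1·282 = 282 = 2 · 3 · 47.
Divisors of 282: 1, 2, 3, 6, 47, 94, 141, 282.
Test each divisor d:
177^1 ≡ 177 (mod 566)
177^2 ≡ 199 (mod 566)
177^3 ≡ 131 (mod 566)
177^6 ≡ 181 (mod 566)
177^47 ≡ 565 (mod 566)
177^94 ≡ 1 (mod 566) ✓
So ord_566(177) = 94, hence |⟨177⟩| = 94.
Index = |(Z/566Z)^×| / |⟨177⟩| = 282 / 94 = 3.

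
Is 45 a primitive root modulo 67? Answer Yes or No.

No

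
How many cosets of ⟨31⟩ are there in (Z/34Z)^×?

1

By Lagrange's theorem, ord_34(31) divides φ(34) = φ(2)·φ(17) = 1·16 = 16 = 2^4.
Divisors of 16: 1, 2, 4, 8, 16.
Test each divisor d:
31^1 ≡ 31 (mod 34)
31^2 ≡ 9 (mod 34)
31^4 ≡ 13 (mod 34)
31^8 ≡ 33 (mod 34)
31^16 ≡ 1 (mod 34) ✓
So ord_34(31) = 16, hence |⟨31⟩| = 16.
[(Z/34Z)^× : ⟨31⟩] = 16/16 = 1.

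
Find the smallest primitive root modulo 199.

3

φ(199) = 199 − 1 = 198 = 2 · 3^2 · 11.
Test candidates g = 2, 3, … against the prime factors q ∈ {2, 3, 11} of φ(199): g is a generator iff g^(198/q) ≢ 1 for every such q.
g = 2: 2^99 ≡ 1 — hits 1, so not a primitive root.
g = 3: 3^99 ≡ 198; 3^66 ≡ 106; 3^18 ≡ 125 — none is 1, so 3 is a primitive root.
The smallest primitive root modulo 199 is 3.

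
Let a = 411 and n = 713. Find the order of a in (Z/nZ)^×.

The order of 411 must divide φ(713) = φ(23·31) = (23−1)·(31−1) = 22·30 = 660 = 2^2 · 3 · 5 · 11.
Divisors of 660: 1, 2, 3, 4, 5, 6, 10, 11, 12, 15, 20, 22, 30, 33, 44, 55, 60, 66, 110, 132, 165, 220, 330, 660.
Check 411^d mod 713 for each divisor in increasing order:
411^1 ≡ 411
411^2 ≡ 653
411^3 ≡ 295
411^4 ≡ 35
411^5 ≡ 125
411^6 ≡ 39
411^10 ≡ 652
411^11 ≡ 597
411^12 ≡ 95
411^15 ≡ 218
411^20 ≡ 156
411^22 ≡ 622
411^30 ≡ 466
411^33 ≡ 574
411^44 ≡ 438
411^55 ≡ 528
411^60 ≡ 404
411^66 ≡ 70
411^110 ≡ 1
Therefore the multiplicative order of 411 modulo 713 is 110.

110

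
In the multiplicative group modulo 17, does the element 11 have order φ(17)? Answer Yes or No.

Yes

φ(17) = 17 − 1 = 16 = 2^4.
Test 11^(16/q) mod 17 for each prime factor q of 16:
11^8 ≡ 16 (mod 17)  [q = 2: ≢ 1 ✓]
Every test exponent gives a nontrivial residue, hence 11 generates the full group.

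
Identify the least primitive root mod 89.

3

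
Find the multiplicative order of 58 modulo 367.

By Lagrange's theorem, ord_367(58) divides φ(367) = 367 − 1 = 366 = 2 · 3 · 61.
Divisors of 366: 1, 2, 3, 6, 61, 122, 183, 366.
Test each divisor d:
58^1 ≡ 58 (mod 367)
58^2 ≡ 61 (mod 367)
58^3 ≡ 235 (mod 367)
58^6 ≡ 175 (mod 367)
58^61 ≡ 284 (mod 367)
58^122 ≡ 283 (mod 367)
58^183 ≡ 366 (mod 367)
58^366 ≡ 1 (mod 367) ✓
Hence ord(58) = 366.

366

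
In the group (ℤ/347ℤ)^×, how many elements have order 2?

φ(347) = 347 − 1 = 346 = 2 · 173.
(Z/347Z)^× is cyclic (|G| = 346); a cyclic group of order m has exactly φ(d) elements of each order d | m, and none otherwise.
2 | 346, and φ(2) = 2 − 1 = 1.

1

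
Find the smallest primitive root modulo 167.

5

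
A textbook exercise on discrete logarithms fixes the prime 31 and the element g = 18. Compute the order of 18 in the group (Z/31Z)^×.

ord(18) | φ(31) = 31 − 1 = 30 = 2 · 3 · 5.
Divisors of 30: 1, 2, 3, 5, 6, 10, 15, 30.
Test each divisor d:
18^1 ≡ 18 (mod 31)
18^2 ≡ 14 (mod 31)
18^3 ≡ 4 (mod 31)
18^5 ≡ 25 (mod 31)
18^6 ≡ 16 (mod 31)
18^10 ≡ 5 (mod 31)
18^15 ≡ 1 (mod 31) ✓
Therefore the multiplicative order of 18 modulo 31 is 15.

15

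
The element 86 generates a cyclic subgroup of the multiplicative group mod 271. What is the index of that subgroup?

The order of 86 must divide φ(271) = 271 − 1 = 270 = 2 · 3^3 · 5.
Divisors of 270: 1, 2, 3, 5, 6, 9, 10, 15, 18, 27, 30, 45, 54, 90, 135, 270.
Evaluate successive powers at the divisors of 270:
86^1 ≡ 86
86^2 ≡ 79
86^3 ≡ 19
86^5 ≡ 146
86^6 ≡ 90
86^9 ≡ 84
86^10 ≡ 178
86^15 ≡ 243
86^18 ≡ 10
86^27 ≡ 27
86^30 ≡ 242
86^45 ≡ 270
86^54 ≡ 187
86^90 ≡ 1
The order of 86 is 90, so the subgroup it generates has 90 elements.
Index = |(Z/271Z)^×| / |⟨86⟩| = 270 / 90 = 3.

3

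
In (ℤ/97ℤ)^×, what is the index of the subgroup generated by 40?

1

The order of 40 must divide φ(97) = 97 − 1 = 96 = 2^5 · 3.
Divisors of 96: 1, 2, 3, 4, 6, 8, 12, 16, 24, 32, 48, 96.
Compute 40^d (mod 97) for the divisors d until we hit 1:
40^1 ≡ 40 (mod 97)
40^2 ≡ 48 (mod 97)
40^3 ≡ 77 (mod 97)
40^4 ≡ 73 (mod 97)
40^6 ≡ 12 (mod 97)
40^8 ≡ 91 (mod 97)
40^12 ≡ 47 (mod 97)
40^16 ≡ 36 (mod 97)
40^24 ≡ 75 (mod 97)
40^32 ≡ 35 (mod 97)
40^48 ≡ 96 (mod 97)
40^96 ≡ 1 (mod 97) ✓
The order of 40 is 96, so the subgroup it generates has 96 elements.
Index = |(Z/97Z)^×| / |⟨40⟩| = 96 / 96 = 1.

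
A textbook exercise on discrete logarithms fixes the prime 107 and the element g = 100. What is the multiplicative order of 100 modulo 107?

53

ord(100) | φ(107) = 107 − 1 = 106 = 2 · 53.
Divisors of 106: 1, 2, 53, 106.
Evaluate successive powers at the divisors of 106:
100^1 ≡ 100 (mod 107)
100^2 ≡ 49 (mod 107)
100^53 ≡ 1 (mod 107) ✓
Therefore the multiplicative order of 100 modulo 107 is 53.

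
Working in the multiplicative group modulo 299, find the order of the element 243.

33

By Lagrange's theorem, ord_299(243) divides φ(299) = φ(13·23) = (13−1)·(23−1) = 12·22 = 264 = 2^3 · 3 · 11.
Divisors of 264: 1, 2, 3, 4, 6, 8, 11, 12, 22, 24, 33, 44, 66, 88, 132, 264.
Compute 243^d (mod 299) for the divisors d until we hit 1:
243^1 ≡ 243 (mod 299)
243^2 ≡ 146 (mod 299)
243^3 ≡ 196 (mod 299)
243^4 ≡ 87 (mod 299)
243^6 ≡ 144 (mod 299)
243^8 ≡ 94 (mod 299)
243^11 ≡ 185 (mod 299)
243^12 ≡ 105 (mod 299)
243^22 ≡ 139 (mod 299)
243^24 ≡ 261 (mod 299)
243^33 ≡ 1 (mod 299) ✓
So ord_299(243) = 33.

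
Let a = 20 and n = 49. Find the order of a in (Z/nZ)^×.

14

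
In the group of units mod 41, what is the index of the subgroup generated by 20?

2

By Lagrange's theorem, ord_41(20) divides φ(41) = 41 − 1 = 40 = 2^3 · 5.
Divisors of 40: 1, 2, 4, 5, 8, 10, 20, 40.
Evaluate successive powers at the divisors of 40:
20^1 ≡ 20
20^2 ≡ 31
20^4 ≡ 18
20^5 ≡ 32
20^8 ≡ 37
20^10 ≡ 40
20^20 ≡ 1
So ord_41(20) = 20, hence |⟨20⟩| = 20.
The index is φ(41) / ord(20) = 40 / 20 = 2.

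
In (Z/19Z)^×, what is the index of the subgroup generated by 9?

2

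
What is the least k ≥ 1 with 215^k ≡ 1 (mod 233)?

116

ord(215) | φ(233) = 233 − 1 = 232 = 2^3 · 29.
Divisors of 232: 1, 2, 4, 8, 29, 58, 116, 232.
Test each divisor d:
215^1 ≡ 215 (mod 233)
215^2 ≡ 91 (mod 233)
215^4 ≡ 126 (mod 233)
215^8 ≡ 32 (mod 233)
215^29 ≡ 89 (mod 233)
215^58 ≡ 232 (mod 233)
215^116 ≡ 1 (mod 233) ✓
The smallest such exponent is 116, so the order of 215 is 116.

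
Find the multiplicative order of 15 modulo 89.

The order of 15 must divide φ(89) = 89 − 1 = 88 = 2^3 · 11.
Divisors of 88: 1, 2, 4, 8, 11, 22, 44, 88.
Evaluate successive powers at the divisors of 88:
15^1 ≡ 15 (mod 89)
15^2 ≡ 47 (mod 89)
15^4 ≡ 73 (mod 89)
15^8 ≡ 78 (mod 89)
15^11 ≡ 77 (mod 89)
15^22 ≡ 55 (mod 89)
15^44 ≡ 88 (mod 89)
15^88 ≡ 1 (mod 89) ✓
So ord_89(15) = 88.

88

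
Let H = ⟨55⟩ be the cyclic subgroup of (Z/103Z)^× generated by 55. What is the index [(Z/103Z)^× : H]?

Since 55 ∈ (Z/103Z)^×, its order divides φ(103) = 103 − 1 = 102 = 2 · 3 · 17.
Divisors of 102: 1, 2, 3, 6, 17, 34, 51, 102.
Compute 55^d (mod 103) for the divisors d until we hit 1:
55^1 ≡ 55 (mod 103)
55^2 ≡ 38 (mod 103)
55^3 ≡ 30 (mod 103)
55^6 ≡ 76 (mod 103)
55^17 ≡ 56 (mod 103)
55^34 ≡ 46 (mod 103)
55^51 ≡ 1 (mod 103) ✓
The order of 55 is 51, so the subgroup it generates has 51 elements.
The index is φ(103) / ord(55) = 102 / 51 = 2.

2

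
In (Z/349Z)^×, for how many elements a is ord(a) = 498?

0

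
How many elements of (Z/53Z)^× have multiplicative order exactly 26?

12

φ(53) = 53 − 1 = 52 = 2^2 · 13.
(Z/53Z)^× is cyclic (|G| = 52); a cyclic group of order m has exactly φ(d) elements of each order d | m, and none otherwise.
26 = 2 · 13 divides 52, and φ(26) = 12.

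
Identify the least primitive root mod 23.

φ(23) = 23 − 1 = 22 = 2 · 11.
g is a primitive root iff g^(22/q) ≢ 1 (mod 23) for each prime q ∈ {2, 11}.
g = 2: 2^11 ≡ 1 — hits 1, so not a primitive root.
g = 3: 3^11 ≡ 1 — hits 1, so not a primitive root.
g = 4: 4^11 ≡ 1 — hits 1, so not a primitive root.
g = 5: 5^11 ≡ 22; 5^2 ≡ 2 — none is 1, so 5 is a primitive root.
So 5 is the smallest generator of (Z/23Z)^×.

5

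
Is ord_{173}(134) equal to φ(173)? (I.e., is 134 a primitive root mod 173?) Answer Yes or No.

Yes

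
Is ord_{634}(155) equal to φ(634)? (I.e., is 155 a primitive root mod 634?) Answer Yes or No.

Yes

φ(634) = φ(2)·φ(317) = 1·316 = 316 = 2^2 · 79.
Test 155^(316/q) mod 634 for each prime factor q of 316:
155^158 ≡ 633 (mod 634)  [q = 2: ≢ 1 ✓]
155^4 ≡ 51 (mod 634)  [q = 79: ≢ 1 ✓]
None equal 1, so ord_634(155) = 316: 155 is a primitive root.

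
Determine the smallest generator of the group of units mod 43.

φ(43) = 43 − 1 = 42 = 2 · 3 · 7.
g is a primitive root iff g^(42/q) ≢ 1 (mod 43) for each prime q ∈ {2, 3, 7}.
g = 2: 2^21 ≡ 42; 2^14 ≡ 1 — hits 1, so not a primitive root.
g = 3: 3^21 ≡ 42; 3^14 ≡ 36; 3^6 ≡ 41 — none is 1, so 3 is a primitive root.
Hence the least primitive root of 43 is 3.

3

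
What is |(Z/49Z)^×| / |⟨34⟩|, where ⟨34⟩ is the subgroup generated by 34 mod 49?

3

ord(34) | φ(49) = φ(7^2) = 7·(7−1) = 42 = 2 · 3 · 7.
Divisors of 42: 1, 2, 3, 6, 7, 14, 21, 42.
Test each divisor d:
34^1 ≡ 34
34^2 ≡ 29
34^3 ≡ 6
34^6 ≡ 36
34^7 ≡ 48
34^14 ≡ 1
The order of 34 is 14, so the subgroup it generates has 14 elements.
Index = |(Z/49Z)^×| / |⟨34⟩| = 42 / 14 = 3.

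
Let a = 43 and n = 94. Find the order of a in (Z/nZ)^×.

46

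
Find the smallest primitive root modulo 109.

φ(109) = 109 − 1 = 108 = 2^2 · 3^3.
g is a primitive root iff g^(108/q) ≢ 1 (mod 109) for each prime q ∈ {2, 3}.
g = 2: 2^54 ≡ 108; 2^36 ≡ 1 — hits 1, so not a primitive root.
g = 3: 3^54 ≡ 1 — hits 1, so not a primitive root.
g = 4: 4^54 ≡ 1 — hits 1, so not a primitive root.
g = 5: 5^54 ≡ 1 — hits 1, so not a primitive root.
g = 6: 6^54 ≡ 108; 6^36 ≡ 63 — none is 1, so 6 is a primitive root.
The smallest primitive root modulo 109 is 6.

6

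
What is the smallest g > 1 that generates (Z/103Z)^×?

φ(103) = 103 − 1 = 102 = 2 · 3 · 17.
Test candidates g = 2, 3, … against the prime factors q ∈ {2, 3, 17} of φ(103): g is a generator iff g^(102/q) ≢ 1 for every such q.
g = 2: 2^51 ≡ 1 — hits 1, so not a primitive root.
g = 3: 3^51 ≡ 102; 3^34 ≡ 1 — hits 1, so not a primitive root.
g = 4: 4^51 ≡ 1 — hits 1, so not a primitive root.
g = 5: 5^51 ≡ 102; 5^34 ≡ 56; 5^6 ≡ 72 — none is 1, so 5 is a primitive root.
So 5 is the smallest generator of (Z/103Z)^×.

5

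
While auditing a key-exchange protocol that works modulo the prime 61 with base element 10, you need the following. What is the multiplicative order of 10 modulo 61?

By Lagrange's theorem, ord_61(10) divides φ(61) = 61 − 1 = 60 = 2^2 · 3 · 5.
Divisors of 60: 1, 2, 3, 4, 5, 6, 10, 12, 15, 20, 30, 60.
Compute 10^d (mod 61) for the divisors d until we hit 1:
10^1 ≡ 10 (mod 61)
10^2 ≡ 39 (mod 61)
10^3 ≡ 24 (mod 61)
10^4 ≡ 57 (mod 61)
10^5 ≡ 21 (mod 61)
10^6 ≡ 27 (mod 61)
10^10 ≡ 14 (mod 61)
10^12 ≡ 58 (mod 61)
10^15 ≡ 50 (mod 61)
10^20 ≡ 13 (mod 61)
10^30 ≡ 60 (mod 61)
10^60 ≡ 1 (mod 61) ✓
So ord_61(10) = 60.

60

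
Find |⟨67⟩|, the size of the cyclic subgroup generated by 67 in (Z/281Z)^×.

40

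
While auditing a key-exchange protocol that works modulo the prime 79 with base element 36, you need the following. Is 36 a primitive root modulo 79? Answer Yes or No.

φ(79) = 79 − 1 = 78 = 2 · 3 · 13.
36 is a primitive root mod 79 iff 36^(φ(79)/q) ≢ 1 for every prime q | φ(79), i.e. q ∈ {2, 3, 13}.
36^39 ≡ 1 (mod 79)  [q = 2: ≡ 1 ✗]
36^26 ≡ 23 (mod 79)  [q = 3: ≢ 1 ✓]
36^6 ≡ 62 (mod 79)  [q = 13: ≢ 1 ✓]
The check at q = 2 fails, so 36 generates a proper subgroup.

No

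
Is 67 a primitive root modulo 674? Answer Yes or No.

φ(674) = φ(2)·φ(337) = 1·336 = 336 = 2^4 · 3 · 7.
It suffices to check that the order of 67 is not a proper divisor of 336: compute 67^(336/q) for q ∈ {2, 3, 7}.
67^168 ≡ 673 (mod 674)  [q = 2: ≢ 1 ✓]
67^112 ≡ 465 (mod 674)  [q = 3: ≢ 1 ✓]
67^48 ≡ 345 (mod 674)  [q = 7: ≢ 1 ✓]
All checks pass, so 67 has order 336 and is a primitive root modulo 674.

Yes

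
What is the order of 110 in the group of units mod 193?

96

The order of 110 must divide φ(193) = 193 − 1 = 192 = 2^6 · 3.
Divisors of 192: 1, 2, 3, 4, 6, 8, 12, 16, 24, 32, 48, 64, 96, 192.
Test each divisor d:
110^1 ≡ 110 (mod 193)
110^2 ≡ 134 (mod 193)
110^3 ≡ 72 (mod 193)
110^4 ≡ 7 (mod 193)
110^6 ≡ 166 (mod 193)
110^8 ≡ 49 (mod 193)
110^12 ≡ 150 (mod 193)
110^16 ≡ 85 (mod 193)
110^24 ≡ 112 (mod 193)
110^32 ≡ 84 (mod 193)
110^48 ≡ 192 (mod 193)
110^64 ≡ 108 (mod 193)
110^96 ≡ 1 (mod 193) ✓
Hence ord(110) = 96.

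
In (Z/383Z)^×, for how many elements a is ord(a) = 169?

φ(383) = 383 − 1 = 382 = 2 · 191.
(Z/383Z)^× is cyclic (|G| = 382); a cyclic group of order m has exactly φ(d) elements of each order d | m, and none otherwise.
Here 382 is not a multiple of 169, so there are no elements of order 169.

0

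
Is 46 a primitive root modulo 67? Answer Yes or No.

Yes

φ(67) = 67 − 1 = 66 = 2 · 3 · 11.
Test 46^(66/q) mod 67 for each prime factor q of 66:
46^33 ≡ 66 (mod 67)  [q = 2: ≢ 1 ✓]
46^22 ≡ 29 (mod 67)  [q = 3: ≢ 1 ✓]
46^6 ≡ 24 (mod 67)  [q = 11: ≢ 1 ✓]
All checks pass, so 46 has order 66 and is a primitive root modulo 67.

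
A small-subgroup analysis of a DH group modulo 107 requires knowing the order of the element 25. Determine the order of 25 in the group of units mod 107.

The order of 25 must divide φ(107) = 107 − 1 = 106 = 2 · 53.
Divisors of 106: 1, 2, 53, 106.
Evaluate successive powers at the divisors of 106:
25^1 ≡ 25 (mod 107)
25^2 ≡ 90 (mod 107)
25^53 ≡ 1 (mod 107) ✓
The smallest such exponent is 53, so the order of 25 is 53.

53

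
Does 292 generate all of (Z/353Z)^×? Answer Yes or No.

φ(353) = 353 − 1 = 352 = 2^5 · 11.
An element g generates (Z/353Z)^× iff g^(352/q) ≢ 1 (mod 353) for each prime q ∈ {2, 11}.
292^176 ≡ 1 (mod 353)  [q = 2: ≡ 1 ✗]
292^32 ≡ 22 (mod 353)  [q = 11: ≢ 1 ✓]
292^176 ≡ 1 shows ord(292) | 176, strictly less than φ(353); not a primitive root.

No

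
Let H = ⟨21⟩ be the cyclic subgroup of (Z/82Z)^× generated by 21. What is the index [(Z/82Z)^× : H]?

2

The order of 21 must divide φ(82) = φ(2)·φ(41) = 1·40 = 40 = 2^3 · 5.
Divisors of 40: 1, 2, 4, 5, 8, 10, 20, 40.
Test each divisor d:
21^1 ≡ 21
21^2 ≡ 31
21^4 ≡ 59
21^5 ≡ 9
21^8 ≡ 37
21^10 ≡ 81
21^20 ≡ 1
Thus |⟨21⟩| = ord(21) = 20.
[(Z/82Z)^× : ⟨21⟩] = 40/20 = 2.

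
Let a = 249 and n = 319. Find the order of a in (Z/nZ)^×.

The order of 249 must divide φ(319) = φ(11·29) = (11−1)·(29−1) = 10·28 = 280 = 2^3 · 5 · 7.
Divisors of 280: 1, 2, 4, 5, 7, 8, 10, 14, 20, 28, 35, 40, 56, 70, 140, 280.
Compute 249^d (mod 319) for the divisors d until we hit 1:
249^1 ≡ 249 (mod 319)
249^2 ≡ 115 (mod 319)
249^4 ≡ 146 (mod 319)
249^5 ≡ 307 (mod 319)
249^7 ≡ 215 (mod 319)
249^8 ≡ 262 (mod 319)
249^10 ≡ 144 (mod 319)
249^14 ≡ 289 (mod 319)
249^20 ≡ 1 (mod 319) ✓
Hence ord(249) = 20.

20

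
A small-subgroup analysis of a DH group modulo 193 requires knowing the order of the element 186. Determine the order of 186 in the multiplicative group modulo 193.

By Lagrange's theorem, ord_193(186) divides φ(193) = 193 − 1 = 192 = 2^6 · 3.
Divisors of 192: 1, 2, 3, 4, 6, 8, 12, 16, 24, 32, 48, 64, 96, 192.
Compute 186^d (mod 193) for the divisors d until we hit 1:
186^1 ≡ 186
186^2 ≡ 49
186^3 ≡ 43
186^4 ≡ 85
186^6 ≡ 112
186^8 ≡ 84
186^12 ≡ 192
186^16 ≡ 108
186^24 ≡ 1
So ord_193(186) = 24.

24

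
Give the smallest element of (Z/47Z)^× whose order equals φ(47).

5

φ(47) = 47 − 1 = 46 = 2 · 23.
Test candidates g = 2, 3, … against the prime factors q ∈ {2, 23} of φ(47): g is a generator iff g^(46/q) ≢ 1 for every such q.
g = 2: 2^23 ≡ 1 — hits 1, so not a primitive root.
g = 3: 3^23 ≡ 1 — hits 1, so not a primitive root.
g = 4: 4^23 ≡ 1 — hits 1, so not a primitive root.
g = 5: 5^23 ≡ 46; 5^2 ≡ 25 — none is 1, so 5 is a primitive root.
Hence the least primitive root of 47 is 5.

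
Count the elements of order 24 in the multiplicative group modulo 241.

8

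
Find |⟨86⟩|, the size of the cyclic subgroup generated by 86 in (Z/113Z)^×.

112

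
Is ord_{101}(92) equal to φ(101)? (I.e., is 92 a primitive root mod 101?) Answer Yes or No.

No

φ(101) = 101 − 1 = 100 = 2^2 · 5^2.
92 is a primitive root mod 101 iff 92^(φ(101)/q) ≢ 1 for every prime q | φ(101), i.e. q ∈ {2, 5}.
92^50 ≡ 1 (mod 101)  [q = 2: ≡ 1 ✗]
92^20 ≡ 87 (mod 101)  [q = 5: ≢ 1 ✓]
The check at q = 2 fails, so 92 generates a proper subgroup.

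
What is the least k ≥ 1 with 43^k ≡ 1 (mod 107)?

106

Since 43 ∈ (Z/107Z)^×, its order divides φ(107) = 107 − 1 = 106 = 2 · 53.
Divisors of 106: 1, 2, 53, 106.
Compute 43^d (mod 107) for the divisors d until we hit 1:
43^1 ≡ 43 (mod 107)
43^2 ≡ 30 (mod 107)
43^53 ≡ 106 (mod 107)
43^106 ≡ 1 (mod 107) ✓
So ord_107(43) = 106.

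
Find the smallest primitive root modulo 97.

5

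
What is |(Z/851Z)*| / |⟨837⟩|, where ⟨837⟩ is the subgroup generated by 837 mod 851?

By Lagrange's theorem, ord_851(837) divides φ(851) = φ(23·37) = (23−1)·(37−1) = 22·36 = 792 = 2^3 · 3^2 · 11.
Divisors of 792: 1, 2, 3, 4, 6, 8, 9, 11, 12, 18, 22, 24, 33, 36, 44, 66, 72, 88, 99, 132, 198, 264, 396, 792.
Compute 837^d (mod 851) for the divisors d until we hit 1:
837^1 ≡ 837 (mod 851)
837^2 ≡ 196 (mod 851)
837^3 ≡ 660 (mod 851)
837^4 ≡ 121 (mod 851)
837^6 ≡ 739 (mod 851)
837^8 ≡ 174 (mod 851)
837^9 ≡ 117 (mod 851)
837^11 ≡ 806 (mod 851)
837^12 ≡ 630 (mod 851)
837^18 ≡ 73 (mod 851)
837^22 ≡ 323 (mod 851)
837^24 ≡ 334 (mod 851)
837^33 ≡ 783 (mod 851)
837^36 ≡ 223 (mod 851)
837^44 ≡ 507 (mod 851)
837^66 ≡ 369 (mod 851)
837^72 ≡ 371 (mod 851)
837^88 ≡ 47 (mod 851)
837^99 ≡ 438 (mod 851)
837^132 ≡ 1 (mod 851) ✓
So ord_851(837) = 132, hence |⟨837⟩| = 132.
[(Z/851Z)^× : ⟨837⟩] = 792/132 = 6.

6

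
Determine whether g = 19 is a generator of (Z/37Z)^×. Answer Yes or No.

φ(37) = 37 − 1 = 36 = 2^2 · 3^2.
Test 19^(36/q) mod 37 for each prime factor q of 36:
19^18 ≡ 36 (mod 37)  [q = 2: ≢ 1 ✓]
19^12 ≡ 10 (mod 37)  [q = 3: ≢ 1 ✓]
All checks pass, so 19 has order 36 and is a primitive root modulo 37.

Yes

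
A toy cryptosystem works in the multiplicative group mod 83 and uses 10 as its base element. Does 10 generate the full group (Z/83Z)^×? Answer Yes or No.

No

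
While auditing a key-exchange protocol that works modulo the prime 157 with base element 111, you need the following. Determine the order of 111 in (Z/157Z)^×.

26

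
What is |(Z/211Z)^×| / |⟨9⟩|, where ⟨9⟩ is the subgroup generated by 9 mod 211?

2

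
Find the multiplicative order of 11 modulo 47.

ord(11) | φ(47) = 47 − 1 = 46 = 2 · 23.
Divisors of 46: 1, 2, 23, 46.
Evaluate successive powers at the divisors of 46:
11^1 ≡ 11 (mod 47)
11^2 ≡ 27 (mod 47)
11^23 ≡ 46 (mod 47)
11^46 ≡ 1 (mod 47) ✓
So ord_47(11) = 46.

46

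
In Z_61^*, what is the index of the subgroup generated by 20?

12

Since 20 ∈ (Z/61Z)^×, its order divides φ(61) = 61 − 1 = 60 = 2^2 · 3 · 5.
Divisors of 60: 1, 2, 3, 4, 5, 6, 10, 12, 15, 20, 30, 60.
Test each divisor d:
20^1 ≡ 20 (mod 61)
20^2 ≡ 34 (mod 61)
20^3 ≡ 9 (mod 61)
20^4 ≡ 58 (mod 61)
20^5 ≡ 1 (mod 61) ✓
Thus |⟨20⟩| = ord(20) = 5.
[(Z/61Z)^× : ⟨20⟩] = 60/5 = 12.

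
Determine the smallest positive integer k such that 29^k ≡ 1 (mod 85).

16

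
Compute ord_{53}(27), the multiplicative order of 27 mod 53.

52

ord(27) | φ(53) = 53 − 1 = 52 = 2^2 · 13.
Divisors of 52: 1, 2, 4, 13, 26, 52.
Check 27^d mod 53 for each divisor in increasing order:
27^1 ≡ 27 (mod 53)
27^2 ≡ 40 (mod 53)
27^4 ≡ 10 (mod 53)
27^13 ≡ 23 (mod 53)
27^26 ≡ 52 (mod 53)
27^52 ≡ 1 (mod 53) ✓
Therefore the multiplicative order of 27 modulo 53 is 52.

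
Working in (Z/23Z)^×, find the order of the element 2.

11

Since 2 ∈ (Z/23Z)^×, its order divides φ(23) = 23 − 1 = 22 = 2 · 11.
Divisors of 22: 1, 2, 11, 22.
Compute 2^d (mod 23) for the divisors d until we hit 1:
2^1 ≡ 2 (mod 23)
2^2 ≡ 4 (mod 23)
2^11 ≡ 1 (mod 23) ✓
The smallest such exponent is 11, so the order of 2 is 11.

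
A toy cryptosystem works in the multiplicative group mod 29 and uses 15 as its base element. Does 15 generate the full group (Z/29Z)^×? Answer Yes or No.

φ(29) = 29 − 1 = 28 = 2^2 · 7.
15 is a primitive root mod 29 iff 15^(φ(29)/q) ≢ 1 for every prime q | φ(29), i.e. q ∈ {2, 7}.
15^14 ≡ 28 (mod 29)  [q = 2: ≢ 1 ✓]
15^4 ≡ 20 (mod 29)  [q = 7: ≢ 1 ✓]
Every test exponent gives a nontrivial residue, hence 15 generates the full group.

Yes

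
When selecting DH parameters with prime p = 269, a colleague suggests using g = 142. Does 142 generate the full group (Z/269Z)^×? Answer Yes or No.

No

φ(269) = 269 − 1 = 268 = 2^2 · 67.
142 is a primitive root mod 269 iff 142^(φ(269)/q) ≢ 1 for every prime q | φ(269), i.e. q ∈ {2, 67}.
142^134 ≡ 1 (mod 269)  [q = 2: ≡ 1 ✗]
142^4 ≡ 121 (mod 269)  [q = 67: ≢ 1 ✓]
142^134 ≡ 1 shows ord(142) | 134, strictly less than φ(269); not a primitive root.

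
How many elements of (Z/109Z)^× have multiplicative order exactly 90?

φ(109) = 109 − 1 = 108 = 2^2 · 3^3.
(Z/109Z)^× is cyclic (|G| = 108); a cyclic group of order m has exactly φ(d) elements of each order d | m, and none otherwise.
Here 108 is not a multiple of 90, so there are no elements of order 90.

0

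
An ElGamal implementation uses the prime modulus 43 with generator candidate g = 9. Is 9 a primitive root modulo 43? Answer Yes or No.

φ(43) = 43 − 1 = 42 = 2 · 3 · 7.
An element g generates (Z/43Z)^× iff g^(42/q) ≢ 1 (mod 43) for each prime q ∈ {2, 3, 7}.
9^21 ≡ 1 (mod 43)  [q = 2: ≡ 1 ✗]
9^14 ≡ 6 (mod 43)  [q = 3: ≢ 1 ✓]
9^6 ≡ 4 (mod 43)  [q = 7: ≢ 1 ✓]
The check at q = 2 fails, so 9 generates a proper subgroup.

No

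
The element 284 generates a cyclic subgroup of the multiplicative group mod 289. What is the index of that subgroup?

ord(284) | φ(289) = φ(17^2) = 17·(17−1) = 272 = 2^4 · 17.
Divisors of 272: 1, 2, 4, 8, 16, 17, 34, 68, 136, 272.
Evaluate successive powers at the divisors of 272:
284^1 ≡ 284
284^2 ≡ 25
284^4 ≡ 47
284^8 ≡ 186
284^16 ≡ 205
284^17 ≡ 131
284^34 ≡ 110
284^68 ≡ 251
284^136 ≡ 288
284^272 ≡ 1
So ord_289(284) = 272, hence |⟨284⟩| = 272.
[(Z/289Z)^× : ⟨284⟩] = 272/272 = 1.

1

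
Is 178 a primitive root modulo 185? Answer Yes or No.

185 = 5 · 37 is a product of two distinct odd primes, so (Z/185Z)^× ≅ (Z/5Z)^× × (Z/37Z)^× is not cyclic.
No primitive root modulo 185 exists; in particular 178 is not one.

No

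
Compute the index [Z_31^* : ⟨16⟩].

By Lagrange's theorem, ord_31(16) divides φ(31) = 31 − 1 = 30 = 2 · 3 · 5.
Divisors of 30: 1, 2, 3, 5, 6, 10, 15, 30.
Test each divisor d:
16^1 ≡ 16
16^2 ≡ 8
16^3 ≡ 4
16^5 ≡ 1
The order of 16 is 5, so the subgroup it generates has 5 elements.
Index = |(Z/31Z)^×| / |⟨16⟩| = 30 / 5 = 6.

6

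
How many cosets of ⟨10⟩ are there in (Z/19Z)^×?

1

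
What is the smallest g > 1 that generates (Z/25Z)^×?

φ(25) = φ(5^2) = 5·(5−1) = 20 = 2^2 · 5.
g is a primitive root iff g^(20/q) ≢ 1 (mod 25) for each prime q ∈ {2, 5}.
g = 2: 2^10 ≡ 24; 2^4 ≡ 16 — none is 1, so 2 is a primitive root.
The smallest primitive root modulo 25 is 2.

2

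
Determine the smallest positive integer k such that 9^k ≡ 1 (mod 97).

24

Since 9 ∈ (Z/97Z)^×, its order divides φ(97) = 97 − 1 = 96 = 2^5 · 3.
Divisors of 96: 1, 2, 3, 4, 6, 8, 12, 16, 24, 32, 48, 96.
Test each divisor d:
9^1 ≡ 9 (mod 97)
9^2 ≡ 81 (mod 97)
9^3 ≡ 50 (mod 97)
9^4 ≡ 62 (mod 97)
9^6 ≡ 75 (mod 97)
9^8 ≡ 61 (mod 97)
9^12 ≡ 96 (mod 97)
9^16 ≡ 35 (mod 97)
9^24 ≡ 1 (mod 97) ✓
Therefore the multiplicative order of 9 modulo 97 is 24.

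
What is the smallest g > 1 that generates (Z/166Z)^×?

5

φ(166) = φ(2)·φ(83) = 1·82 = 82 = 2 · 41.
g is a primitive root iff g^(82/q) ≢ 1 (mod 166) for each prime q ∈ {2, 41}.
g = 2: gcd(2, 166) = 2 > 1, not a unit — skip.
g = 3: 3^41 ≡ 1 — hits 1, so not a primitive root.
g = 4: gcd(4, 166) = 2 > 1, not a unit — skip.
g = 5: 5^41 ≡ 165; 5^2 ≡ 25 — none is 1, so 5 is a primitive root.
Hence the least primitive root of 166 is 5.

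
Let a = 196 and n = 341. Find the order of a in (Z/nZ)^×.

By Lagrange's theorem, ord_341(196) divides φ(341) = φ(11·31) = (11−1)·(31−1) = 10·30 = 300 = 2^2 · 3 · 5^2.
Divisors of 300: 1, 2, 3, 4, 5, 6, 10, 12, 15, 20, 25, 30, 50, 60, 75, 100, 150, 300.
Compute 196^d (mod 341) for the divisors d until we hit 1:
196^1 ≡ 196 (mod 341)
196^2 ≡ 224 (mod 341)
196^3 ≡ 256 (mod 341)
196^4 ≡ 49 (mod 341)
196^5 ≡ 56 (mod 341)
196^6 ≡ 64 (mod 341)
196^10 ≡ 67 (mod 341)
196^12 ≡ 4 (mod 341)
196^15 ≡ 1 (mod 341) ✓
So ord_341(196) = 15.

15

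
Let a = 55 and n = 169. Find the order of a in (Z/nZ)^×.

39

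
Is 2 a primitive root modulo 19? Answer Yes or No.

Yes

φ(19) = 19 − 1 = 18 = 2 · 3^2.
An element g generates (Z/19Z)^× iff g^(18/q) ≢ 1 (mod 19) for each prime q ∈ {2, 3}.
2^9 ≡ 18 (mod 19)  [q = 2: ≢ 1 ✓]
2^6 ≡ 7 (mod 19)  [q = 3: ≢ 1 ✓]
Every test exponent gives a nontrivial residue, hence 2 generates the full group.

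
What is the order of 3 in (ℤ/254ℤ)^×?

126

By Lagrange's theorem, ord_254(3) divides φ(254) = φ(2)·φ(127) = 1·126 = 126 = 2 · 3^2 · 7.
Divisors of 126: 1, 2, 3, 6, 7, 9, 14, 18, 21, 42, 63, 126.
Compute 3^d (mod 254) for the divisors d until we hit 1:
3^1 ≡ 3
3^2 ≡ 9
3^3 ≡ 27
3^6 ≡ 221
3^7 ≡ 155
3^9 ≡ 125
3^14 ≡ 149
3^18 ≡ 131
3^21 ≡ 235
3^42 ≡ 107
3^63 ≡ 253
3^126 ≡ 1
Hence ord(3) = 126.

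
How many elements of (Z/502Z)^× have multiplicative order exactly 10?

4

φ(502) = φ(2)·φ(251) = 1·250 = 250 = 2 · 5^3.
Since (Z/502Z)^× is cyclic of order 250, the number of elements of order d is φ(d) when d | 250 and 0 otherwise.
10 = 2 · 5 divides 250, and φ(10) = 4.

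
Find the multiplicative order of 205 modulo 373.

By Lagrange's theorem, ord_373(205) divides φ(373) = 373 − 1 = 372 = 2^2 · 3 · 31.
Divisors of 372: 1, 2, 3, 4, 6, 12, 31, 62, 93, 124, 186, 372.
Check 205^d mod 373 for each divisor in increasing order:
205^1 ≡ 205 (mod 373)
205^2 ≡ 249 (mod 373)
205^3 ≡ 317 (mod 373)
205^4 ≡ 83 (mod 373)
205^6 ≡ 152 (mod 373)
205^12 ≡ 351 (mod 373)
205^31 ≡ 304 (mod 373)
205^62 ≡ 285 (mod 373)
205^93 ≡ 104 (mod 373)
205^124 ≡ 284 (mod 373)
205^186 ≡ 372 (mod 373)
205^372 ≡ 1 (mod 373) ✓
The smallest such exponent is 372, so the order of 205 is 372.

372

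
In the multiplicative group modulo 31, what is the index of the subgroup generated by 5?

10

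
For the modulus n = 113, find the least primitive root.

3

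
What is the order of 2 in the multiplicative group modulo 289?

Since 2 ∈ (Z/289Z)^×, its order divides φ(289) = φ(17^2) = 17·(17−1) = 272 = 2^4 · 17.
Divisors of 272: 1, 2, 4, 8, 16, 17, 34, 68, 136, 272.
Evaluate successive powers at the divisors of 272:
2^1 ≡ 2 (mod 289)
2^2 ≡ 4 (mod 289)
2^4 ≡ 16 (mod 289)
2^8 ≡ 256 (mod 289)
2^16 ≡ 222 (mod 289)
2^17 ≡ 155 (mod 289)
2^34 ≡ 38 (mod 289)
2^68 ≡ 288 (mod 289)
2^136 ≡ 1 (mod 289) ✓
Hence ord(2) = 136.

136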